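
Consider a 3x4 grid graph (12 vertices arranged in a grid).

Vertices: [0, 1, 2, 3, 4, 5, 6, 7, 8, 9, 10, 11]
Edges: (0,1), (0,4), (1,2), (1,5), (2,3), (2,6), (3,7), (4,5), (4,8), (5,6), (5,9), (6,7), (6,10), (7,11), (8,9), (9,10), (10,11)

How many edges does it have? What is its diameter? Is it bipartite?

A 3x4 grid has 8 vertical edges and 9 horizontal edges.
Total edges = 8 + 9 = 17.
Diameter = (3-1) + (4-1) = 5 (corner to opposite corner).
Grid graphs are bipartite (checkerboard coloring).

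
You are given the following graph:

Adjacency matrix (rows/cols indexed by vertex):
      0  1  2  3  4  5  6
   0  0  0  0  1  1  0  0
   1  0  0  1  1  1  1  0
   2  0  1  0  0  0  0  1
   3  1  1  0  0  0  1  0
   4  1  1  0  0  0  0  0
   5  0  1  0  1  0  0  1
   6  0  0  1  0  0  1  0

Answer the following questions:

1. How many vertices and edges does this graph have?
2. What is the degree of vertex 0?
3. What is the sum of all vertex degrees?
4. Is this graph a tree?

Count: 7 vertices, 9 edges.
Vertex 0 has neighbors [3, 4], degree = 2.
Handshaking lemma: 2 * 9 = 18.
A tree on 7 vertices has 6 edges. This graph has 9 edges (3 extra). Not a tree.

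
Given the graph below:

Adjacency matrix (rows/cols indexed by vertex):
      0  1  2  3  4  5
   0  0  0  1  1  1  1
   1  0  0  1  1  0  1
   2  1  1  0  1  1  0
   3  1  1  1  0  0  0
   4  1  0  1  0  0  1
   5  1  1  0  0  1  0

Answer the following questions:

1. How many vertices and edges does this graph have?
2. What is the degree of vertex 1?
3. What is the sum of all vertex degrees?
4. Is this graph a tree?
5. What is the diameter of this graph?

Count: 6 vertices, 10 edges.
Vertex 1 has neighbors [2, 3, 5], degree = 3.
Handshaking lemma: 2 * 10 = 20.
A tree on 6 vertices has 5 edges. This graph has 10 edges (5 extra). Not a tree.
Diameter (longest shortest path) = 2.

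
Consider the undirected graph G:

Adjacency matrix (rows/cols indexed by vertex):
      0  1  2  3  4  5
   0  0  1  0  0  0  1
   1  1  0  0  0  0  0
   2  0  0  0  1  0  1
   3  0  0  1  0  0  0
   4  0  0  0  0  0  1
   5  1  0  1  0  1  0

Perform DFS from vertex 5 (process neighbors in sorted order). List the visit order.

DFS from vertex 5 (neighbors processed in ascending order):
Visit order: 5, 0, 1, 2, 3, 4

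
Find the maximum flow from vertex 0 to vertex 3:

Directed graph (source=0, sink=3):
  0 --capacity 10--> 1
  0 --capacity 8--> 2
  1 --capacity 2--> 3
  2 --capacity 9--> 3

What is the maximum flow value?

Computing max flow:
  Flow on (0->1): 2/10
  Flow on (0->2): 8/8
  Flow on (1->3): 2/2
  Flow on (2->3): 8/9
Maximum flow = 10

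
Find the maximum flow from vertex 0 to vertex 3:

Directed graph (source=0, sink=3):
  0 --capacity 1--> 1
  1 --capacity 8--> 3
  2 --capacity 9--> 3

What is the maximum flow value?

Computing max flow:
  Flow on (0->1): 1/1
  Flow on (1->3): 1/8
Maximum flow = 1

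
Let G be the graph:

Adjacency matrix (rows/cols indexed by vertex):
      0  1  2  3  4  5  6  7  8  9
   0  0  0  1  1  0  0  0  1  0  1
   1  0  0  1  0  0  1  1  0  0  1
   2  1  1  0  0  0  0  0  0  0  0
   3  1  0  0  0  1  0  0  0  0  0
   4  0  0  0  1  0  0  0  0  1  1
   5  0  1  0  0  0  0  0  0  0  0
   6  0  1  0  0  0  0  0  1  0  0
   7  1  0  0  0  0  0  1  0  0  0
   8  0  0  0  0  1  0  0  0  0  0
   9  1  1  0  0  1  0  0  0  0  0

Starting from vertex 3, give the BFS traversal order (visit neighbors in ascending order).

BFS from vertex 3 (neighbors processed in ascending order):
Visit order: 3, 0, 4, 2, 7, 9, 8, 1, 6, 5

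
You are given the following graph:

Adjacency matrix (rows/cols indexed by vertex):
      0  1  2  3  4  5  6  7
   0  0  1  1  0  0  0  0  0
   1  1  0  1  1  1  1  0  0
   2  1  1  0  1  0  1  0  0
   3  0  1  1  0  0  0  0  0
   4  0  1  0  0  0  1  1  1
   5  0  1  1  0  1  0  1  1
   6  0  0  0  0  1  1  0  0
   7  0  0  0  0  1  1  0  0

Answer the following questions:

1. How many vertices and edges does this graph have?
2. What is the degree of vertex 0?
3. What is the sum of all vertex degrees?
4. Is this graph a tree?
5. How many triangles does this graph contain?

Count: 8 vertices, 13 edges.
Vertex 0 has neighbors [1, 2], degree = 2.
Handshaking lemma: 2 * 13 = 26.
A tree on 8 vertices has 7 edges. This graph has 13 edges (6 extra). Not a tree.
Number of triangles = 6.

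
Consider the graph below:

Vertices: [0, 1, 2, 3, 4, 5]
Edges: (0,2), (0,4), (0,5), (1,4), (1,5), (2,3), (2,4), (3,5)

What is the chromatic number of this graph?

The graph has a maximum clique of size 3 (lower bound on chromatic number).
A valid 3-coloring: {0: 0, 1: 0, 2: 1, 3: 0, 4: 2, 5: 1}.
Chromatic number = 3.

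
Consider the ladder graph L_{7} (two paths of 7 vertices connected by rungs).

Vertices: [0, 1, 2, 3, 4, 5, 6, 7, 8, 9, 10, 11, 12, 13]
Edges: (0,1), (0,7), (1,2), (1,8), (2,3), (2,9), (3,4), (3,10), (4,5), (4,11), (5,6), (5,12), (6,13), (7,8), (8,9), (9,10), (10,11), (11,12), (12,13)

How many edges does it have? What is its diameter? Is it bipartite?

Ladder graph L_{7}: 7 rungs + 2 * (7-1) path edges = 7 + 12 = 19 edges.
Diameter = 7.
Ladder graphs are bipartite (alternating coloring along each path).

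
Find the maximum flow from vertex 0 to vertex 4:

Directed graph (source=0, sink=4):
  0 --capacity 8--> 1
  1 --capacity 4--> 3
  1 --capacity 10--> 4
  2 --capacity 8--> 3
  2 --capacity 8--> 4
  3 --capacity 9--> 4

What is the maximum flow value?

Computing max flow:
  Flow on (0->1): 8/8
  Flow on (1->4): 8/10
Maximum flow = 8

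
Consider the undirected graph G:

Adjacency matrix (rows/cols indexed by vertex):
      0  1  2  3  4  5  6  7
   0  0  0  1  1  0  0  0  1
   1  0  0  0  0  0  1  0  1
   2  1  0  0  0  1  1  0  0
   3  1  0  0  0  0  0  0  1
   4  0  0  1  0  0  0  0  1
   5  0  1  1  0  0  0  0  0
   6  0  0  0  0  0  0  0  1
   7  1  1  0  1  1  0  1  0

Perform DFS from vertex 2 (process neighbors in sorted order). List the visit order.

DFS from vertex 2 (neighbors processed in ascending order):
Visit order: 2, 0, 3, 7, 1, 5, 4, 6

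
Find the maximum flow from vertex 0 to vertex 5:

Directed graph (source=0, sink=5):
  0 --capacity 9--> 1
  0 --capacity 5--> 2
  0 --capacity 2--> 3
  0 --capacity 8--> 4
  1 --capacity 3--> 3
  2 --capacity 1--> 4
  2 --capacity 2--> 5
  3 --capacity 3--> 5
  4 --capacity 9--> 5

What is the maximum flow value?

Computing max flow:
  Flow on (0->1): 3/9
  Flow on (0->2): 3/5
  Flow on (0->4): 8/8
  Flow on (1->3): 3/3
  Flow on (2->4): 1/1
  Flow on (2->5): 2/2
  Flow on (3->5): 3/3
  Flow on (4->5): 9/9
Maximum flow = 14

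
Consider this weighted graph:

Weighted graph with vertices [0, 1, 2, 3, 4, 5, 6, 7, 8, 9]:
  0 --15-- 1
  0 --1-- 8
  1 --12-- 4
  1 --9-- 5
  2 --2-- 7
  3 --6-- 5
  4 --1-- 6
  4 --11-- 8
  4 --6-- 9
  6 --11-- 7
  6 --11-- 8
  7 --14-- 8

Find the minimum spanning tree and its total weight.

Applying Kruskal's algorithm (sort edges by weight, add if no cycle):
  Add (0,8) w=1
  Add (4,6) w=1
  Add (2,7) w=2
  Add (3,5) w=6
  Add (4,9) w=6
  Add (1,5) w=9
  Add (4,8) w=11
  Skip (6,8) w=11 (creates cycle)
  Add (6,7) w=11
  Add (1,4) w=12
  Skip (7,8) w=14 (creates cycle)
  Skip (0,1) w=15 (creates cycle)
MST weight = 59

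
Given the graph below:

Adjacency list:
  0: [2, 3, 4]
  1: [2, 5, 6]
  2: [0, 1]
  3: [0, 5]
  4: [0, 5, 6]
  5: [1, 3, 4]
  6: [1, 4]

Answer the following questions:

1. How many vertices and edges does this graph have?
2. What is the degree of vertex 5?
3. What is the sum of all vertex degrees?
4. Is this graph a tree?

Count: 7 vertices, 9 edges.
Vertex 5 has neighbors [1, 3, 4], degree = 3.
Handshaking lemma: 2 * 9 = 18.
A tree on 7 vertices has 6 edges. This graph has 9 edges (3 extra). Not a tree.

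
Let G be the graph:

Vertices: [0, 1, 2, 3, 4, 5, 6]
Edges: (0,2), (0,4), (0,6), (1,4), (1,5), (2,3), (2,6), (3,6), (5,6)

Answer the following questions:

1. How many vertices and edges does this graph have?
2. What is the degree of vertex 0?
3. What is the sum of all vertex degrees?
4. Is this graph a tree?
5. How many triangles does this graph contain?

Count: 7 vertices, 9 edges.
Vertex 0 has neighbors [2, 4, 6], degree = 3.
Handshaking lemma: 2 * 9 = 18.
A tree on 7 vertices has 6 edges. This graph has 9 edges (3 extra). Not a tree.
Number of triangles = 2.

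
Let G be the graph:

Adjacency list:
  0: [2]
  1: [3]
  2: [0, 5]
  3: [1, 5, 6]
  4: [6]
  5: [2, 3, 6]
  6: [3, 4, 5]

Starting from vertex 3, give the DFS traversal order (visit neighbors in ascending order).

DFS from vertex 3 (neighbors processed in ascending order):
Visit order: 3, 1, 5, 2, 0, 6, 4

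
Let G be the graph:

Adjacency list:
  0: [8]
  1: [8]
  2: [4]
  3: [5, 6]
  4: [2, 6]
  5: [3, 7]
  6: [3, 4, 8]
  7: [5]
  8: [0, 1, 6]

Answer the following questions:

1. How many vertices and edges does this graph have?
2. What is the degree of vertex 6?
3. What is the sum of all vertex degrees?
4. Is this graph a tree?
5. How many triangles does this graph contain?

Count: 9 vertices, 8 edges.
Vertex 6 has neighbors [3, 4, 8], degree = 3.
Handshaking lemma: 2 * 8 = 16.
A graph is a tree iff it is connected and has exactly n-1 edges. This graph is connected (all 9 vertices in one component) and has 9-1 = 8 edges. It is a tree.
Number of triangles = 0.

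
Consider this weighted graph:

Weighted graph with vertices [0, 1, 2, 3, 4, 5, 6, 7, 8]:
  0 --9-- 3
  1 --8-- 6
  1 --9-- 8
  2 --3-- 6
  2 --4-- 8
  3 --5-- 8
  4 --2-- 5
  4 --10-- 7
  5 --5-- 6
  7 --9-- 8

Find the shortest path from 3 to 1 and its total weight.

Using Dijkstra's algorithm from vertex 3:
Shortest path: 3 -> 8 -> 1
Total weight: 5 + 9 = 14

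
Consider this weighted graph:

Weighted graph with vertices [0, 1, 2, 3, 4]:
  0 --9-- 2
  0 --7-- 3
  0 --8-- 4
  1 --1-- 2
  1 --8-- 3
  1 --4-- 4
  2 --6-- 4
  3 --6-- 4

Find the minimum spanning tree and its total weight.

Applying Kruskal's algorithm (sort edges by weight, add if no cycle):
  Add (1,2) w=1
  Add (1,4) w=4
  Skip (2,4) w=6 (creates cycle)
  Add (3,4) w=6
  Add (0,3) w=7
  Skip (0,4) w=8 (creates cycle)
  Skip (1,3) w=8 (creates cycle)
  Skip (0,2) w=9 (creates cycle)
MST weight = 18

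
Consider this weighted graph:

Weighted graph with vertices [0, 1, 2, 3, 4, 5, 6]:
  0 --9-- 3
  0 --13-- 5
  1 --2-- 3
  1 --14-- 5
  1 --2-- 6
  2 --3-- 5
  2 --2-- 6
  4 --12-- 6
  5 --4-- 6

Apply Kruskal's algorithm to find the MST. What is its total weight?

Applying Kruskal's algorithm (sort edges by weight, add if no cycle):
  Add (1,6) w=2
  Add (1,3) w=2
  Add (2,6) w=2
  Add (2,5) w=3
  Skip (5,6) w=4 (creates cycle)
  Add (0,3) w=9
  Add (4,6) w=12
  Skip (0,5) w=13 (creates cycle)
  Skip (1,5) w=14 (creates cycle)
MST weight = 30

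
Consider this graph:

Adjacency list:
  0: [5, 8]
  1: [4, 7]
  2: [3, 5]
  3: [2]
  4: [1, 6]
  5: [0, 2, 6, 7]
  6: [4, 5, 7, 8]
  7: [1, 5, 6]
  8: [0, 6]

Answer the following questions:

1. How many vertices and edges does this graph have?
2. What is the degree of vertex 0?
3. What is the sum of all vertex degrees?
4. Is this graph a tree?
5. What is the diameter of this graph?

Count: 9 vertices, 11 edges.
Vertex 0 has neighbors [5, 8], degree = 2.
Handshaking lemma: 2 * 11 = 22.
A tree on 9 vertices has 8 edges. This graph has 11 edges (3 extra). Not a tree.
Diameter (longest shortest path) = 4.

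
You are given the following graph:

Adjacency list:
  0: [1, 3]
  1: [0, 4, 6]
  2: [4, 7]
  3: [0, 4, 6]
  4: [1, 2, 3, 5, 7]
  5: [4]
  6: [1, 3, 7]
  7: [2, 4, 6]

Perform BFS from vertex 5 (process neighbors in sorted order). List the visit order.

BFS from vertex 5 (neighbors processed in ascending order):
Visit order: 5, 4, 1, 2, 3, 7, 0, 6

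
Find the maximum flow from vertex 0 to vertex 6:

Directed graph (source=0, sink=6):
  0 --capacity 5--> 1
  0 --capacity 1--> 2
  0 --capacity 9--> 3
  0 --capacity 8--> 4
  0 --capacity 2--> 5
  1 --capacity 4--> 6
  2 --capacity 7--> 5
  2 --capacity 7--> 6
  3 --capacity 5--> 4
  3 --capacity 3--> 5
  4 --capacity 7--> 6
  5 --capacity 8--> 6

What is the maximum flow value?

Computing max flow:
  Flow on (0->1): 4/5
  Flow on (0->2): 1/1
  Flow on (0->3): 8/9
  Flow on (0->4): 2/8
  Flow on (0->5): 2/2
  Flow on (1->6): 4/4
  Flow on (2->6): 1/7
  Flow on (3->4): 5/5
  Flow on (3->5): 3/3
  Flow on (4->6): 7/7
  Flow on (5->6): 5/8
Maximum flow = 17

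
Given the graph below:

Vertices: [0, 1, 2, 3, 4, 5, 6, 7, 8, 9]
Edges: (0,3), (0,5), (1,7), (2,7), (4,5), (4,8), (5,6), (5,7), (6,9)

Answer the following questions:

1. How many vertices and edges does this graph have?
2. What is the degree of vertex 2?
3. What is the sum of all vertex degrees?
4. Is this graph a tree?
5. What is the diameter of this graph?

Count: 10 vertices, 9 edges.
Vertex 2 has neighbors [7], degree = 1.
Handshaking lemma: 2 * 9 = 18.
A graph is a tree iff it is connected and has exactly n-1 edges. This graph is connected (all 10 vertices in one component) and has 10-1 = 9 edges. It is a tree.
Diameter (longest shortest path) = 4.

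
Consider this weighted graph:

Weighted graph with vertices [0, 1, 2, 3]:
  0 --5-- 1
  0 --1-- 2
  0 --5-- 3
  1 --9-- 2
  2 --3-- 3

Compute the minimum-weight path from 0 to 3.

Using Dijkstra's algorithm from vertex 0:
Shortest path: 0 -> 2 -> 3
Total weight: 1 + 3 = 4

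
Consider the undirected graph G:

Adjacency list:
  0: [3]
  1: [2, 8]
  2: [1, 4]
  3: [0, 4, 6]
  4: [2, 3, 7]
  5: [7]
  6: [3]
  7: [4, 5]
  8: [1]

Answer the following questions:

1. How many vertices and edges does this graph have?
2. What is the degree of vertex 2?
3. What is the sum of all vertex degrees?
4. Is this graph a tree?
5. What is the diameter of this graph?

Count: 9 vertices, 8 edges.
Vertex 2 has neighbors [1, 4], degree = 2.
Handshaking lemma: 2 * 8 = 16.
A graph is a tree iff it is connected and has exactly n-1 edges. This graph is connected (all 9 vertices in one component) and has 9-1 = 8 edges. It is a tree.
Diameter (longest shortest path) = 5.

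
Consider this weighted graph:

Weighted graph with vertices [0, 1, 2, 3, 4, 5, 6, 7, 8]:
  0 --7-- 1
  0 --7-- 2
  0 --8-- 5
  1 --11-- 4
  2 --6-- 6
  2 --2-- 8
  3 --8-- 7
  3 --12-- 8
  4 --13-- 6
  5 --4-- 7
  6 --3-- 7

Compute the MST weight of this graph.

Applying Kruskal's algorithm (sort edges by weight, add if no cycle):
  Add (2,8) w=2
  Add (6,7) w=3
  Add (5,7) w=4
  Add (2,6) w=6
  Add (0,1) w=7
  Add (0,2) w=7
  Skip (0,5) w=8 (creates cycle)
  Add (3,7) w=8
  Add (1,4) w=11
  Skip (3,8) w=12 (creates cycle)
  Skip (4,6) w=13 (creates cycle)
MST weight = 48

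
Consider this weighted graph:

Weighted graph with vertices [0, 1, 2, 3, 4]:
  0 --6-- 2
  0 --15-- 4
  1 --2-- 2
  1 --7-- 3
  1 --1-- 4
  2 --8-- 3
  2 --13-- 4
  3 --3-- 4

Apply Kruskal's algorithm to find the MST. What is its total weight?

Applying Kruskal's algorithm (sort edges by weight, add if no cycle):
  Add (1,4) w=1
  Add (1,2) w=2
  Add (3,4) w=3
  Add (0,2) w=6
  Skip (1,3) w=7 (creates cycle)
  Skip (2,3) w=8 (creates cycle)
  Skip (2,4) w=13 (creates cycle)
  Skip (0,4) w=15 (creates cycle)
MST weight = 12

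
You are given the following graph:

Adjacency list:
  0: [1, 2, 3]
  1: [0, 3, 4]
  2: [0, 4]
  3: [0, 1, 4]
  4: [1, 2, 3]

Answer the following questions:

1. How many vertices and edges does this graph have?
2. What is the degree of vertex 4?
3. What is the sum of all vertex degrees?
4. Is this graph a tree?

Count: 5 vertices, 7 edges.
Vertex 4 has neighbors [1, 2, 3], degree = 3.
Handshaking lemma: 2 * 7 = 14.
A tree on 5 vertices has 4 edges. This graph has 7 edges (3 extra). Not a tree.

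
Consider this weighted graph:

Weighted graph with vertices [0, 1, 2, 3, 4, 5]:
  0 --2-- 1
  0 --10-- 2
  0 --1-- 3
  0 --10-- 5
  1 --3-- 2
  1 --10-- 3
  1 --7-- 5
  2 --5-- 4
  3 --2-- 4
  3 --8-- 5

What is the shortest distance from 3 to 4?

Using Dijkstra's algorithm from vertex 3:
Shortest path: 3 -> 4
Total weight: 2 = 2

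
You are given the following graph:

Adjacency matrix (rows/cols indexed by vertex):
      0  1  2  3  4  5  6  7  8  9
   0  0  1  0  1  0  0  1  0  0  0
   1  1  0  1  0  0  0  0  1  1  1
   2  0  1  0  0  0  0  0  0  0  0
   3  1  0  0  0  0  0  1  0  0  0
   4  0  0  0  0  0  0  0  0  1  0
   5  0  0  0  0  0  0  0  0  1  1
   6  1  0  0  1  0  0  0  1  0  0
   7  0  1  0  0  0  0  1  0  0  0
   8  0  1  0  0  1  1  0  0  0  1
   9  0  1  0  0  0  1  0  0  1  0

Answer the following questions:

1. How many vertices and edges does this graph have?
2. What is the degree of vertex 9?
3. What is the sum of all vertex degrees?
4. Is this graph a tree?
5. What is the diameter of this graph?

Count: 10 vertices, 13 edges.
Vertex 9 has neighbors [1, 5, 8], degree = 3.
Handshaking lemma: 2 * 13 = 26.
A tree on 10 vertices has 9 edges. This graph has 13 edges (4 extra). Not a tree.
Diameter (longest shortest path) = 4.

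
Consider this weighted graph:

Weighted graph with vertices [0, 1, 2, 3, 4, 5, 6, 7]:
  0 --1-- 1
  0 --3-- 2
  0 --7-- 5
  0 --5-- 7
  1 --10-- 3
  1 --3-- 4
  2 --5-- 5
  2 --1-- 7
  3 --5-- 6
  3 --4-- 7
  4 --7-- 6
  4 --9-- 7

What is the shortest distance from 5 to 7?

Using Dijkstra's algorithm from vertex 5:
Shortest path: 5 -> 2 -> 7
Total weight: 5 + 1 = 6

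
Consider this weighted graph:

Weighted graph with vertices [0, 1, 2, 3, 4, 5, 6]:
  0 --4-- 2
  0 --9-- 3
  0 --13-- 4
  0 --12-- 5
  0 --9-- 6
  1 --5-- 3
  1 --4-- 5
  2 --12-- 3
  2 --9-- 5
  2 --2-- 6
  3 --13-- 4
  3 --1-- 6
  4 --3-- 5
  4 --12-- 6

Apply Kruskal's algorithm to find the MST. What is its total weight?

Applying Kruskal's algorithm (sort edges by weight, add if no cycle):
  Add (3,6) w=1
  Add (2,6) w=2
  Add (4,5) w=3
  Add (0,2) w=4
  Add (1,5) w=4
  Add (1,3) w=5
  Skip (0,6) w=9 (creates cycle)
  Skip (0,3) w=9 (creates cycle)
  Skip (2,5) w=9 (creates cycle)
  Skip (0,5) w=12 (creates cycle)
  Skip (2,3) w=12 (creates cycle)
  Skip (4,6) w=12 (creates cycle)
  Skip (0,4) w=13 (creates cycle)
  Skip (3,4) w=13 (creates cycle)
MST weight = 19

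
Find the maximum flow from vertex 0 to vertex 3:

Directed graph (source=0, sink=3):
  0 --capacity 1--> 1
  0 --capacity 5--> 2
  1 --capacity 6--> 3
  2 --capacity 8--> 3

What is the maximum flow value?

Computing max flow:
  Flow on (0->1): 1/1
  Flow on (0->2): 5/5
  Flow on (1->3): 1/6
  Flow on (2->3): 5/8
Maximum flow = 6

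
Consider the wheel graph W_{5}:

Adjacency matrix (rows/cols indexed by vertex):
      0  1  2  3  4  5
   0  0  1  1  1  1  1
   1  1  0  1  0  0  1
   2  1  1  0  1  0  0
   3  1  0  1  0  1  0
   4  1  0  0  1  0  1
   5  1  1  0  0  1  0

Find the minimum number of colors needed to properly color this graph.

W_{5} = C_{5} plus a hub adjacent to every cycle vertex.
The outer cycle needs 3 colors (odd cycle); the hub is adjacent to all of them so needs a fresh color.
Chromatic number = 3 + 1 = 4.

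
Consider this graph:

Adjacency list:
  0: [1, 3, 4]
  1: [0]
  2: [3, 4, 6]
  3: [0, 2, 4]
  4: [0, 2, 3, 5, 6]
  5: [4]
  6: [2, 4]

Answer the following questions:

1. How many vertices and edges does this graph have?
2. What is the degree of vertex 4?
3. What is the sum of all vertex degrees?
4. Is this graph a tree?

Count: 7 vertices, 9 edges.
Vertex 4 has neighbors [0, 2, 3, 5, 6], degree = 5.
Handshaking lemma: 2 * 9 = 18.
A tree on 7 vertices has 6 edges. This graph has 9 edges (3 extra). Not a tree.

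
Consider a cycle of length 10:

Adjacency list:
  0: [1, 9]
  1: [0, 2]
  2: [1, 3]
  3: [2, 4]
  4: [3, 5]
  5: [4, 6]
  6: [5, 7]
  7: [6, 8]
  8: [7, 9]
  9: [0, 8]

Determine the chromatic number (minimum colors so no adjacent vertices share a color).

This is an even cycle (C_10). Even cycles are bipartite.
Chromatic number = 2.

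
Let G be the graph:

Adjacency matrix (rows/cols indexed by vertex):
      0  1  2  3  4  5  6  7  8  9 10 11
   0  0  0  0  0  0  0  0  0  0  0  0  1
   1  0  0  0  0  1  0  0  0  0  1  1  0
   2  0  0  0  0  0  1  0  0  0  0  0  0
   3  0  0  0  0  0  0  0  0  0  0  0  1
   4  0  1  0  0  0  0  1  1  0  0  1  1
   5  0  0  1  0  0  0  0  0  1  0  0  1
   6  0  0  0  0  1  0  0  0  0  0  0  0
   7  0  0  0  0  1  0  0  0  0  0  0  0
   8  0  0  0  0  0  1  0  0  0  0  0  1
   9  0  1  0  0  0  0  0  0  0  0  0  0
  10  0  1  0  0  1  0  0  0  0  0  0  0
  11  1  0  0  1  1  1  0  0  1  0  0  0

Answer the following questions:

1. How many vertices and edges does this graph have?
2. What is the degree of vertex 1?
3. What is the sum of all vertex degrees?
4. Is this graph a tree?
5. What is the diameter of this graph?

Count: 12 vertices, 13 edges.
Vertex 1 has neighbors [4, 9, 10], degree = 3.
Handshaking lemma: 2 * 13 = 26.
A tree on 12 vertices has 11 edges. This graph has 13 edges (2 extra). Not a tree.
Diameter (longest shortest path) = 5.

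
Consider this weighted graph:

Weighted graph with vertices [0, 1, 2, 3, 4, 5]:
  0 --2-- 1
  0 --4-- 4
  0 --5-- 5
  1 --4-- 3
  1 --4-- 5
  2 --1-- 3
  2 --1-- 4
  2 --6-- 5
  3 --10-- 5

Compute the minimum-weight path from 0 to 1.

Using Dijkstra's algorithm from vertex 0:
Shortest path: 0 -> 1
Total weight: 2 = 2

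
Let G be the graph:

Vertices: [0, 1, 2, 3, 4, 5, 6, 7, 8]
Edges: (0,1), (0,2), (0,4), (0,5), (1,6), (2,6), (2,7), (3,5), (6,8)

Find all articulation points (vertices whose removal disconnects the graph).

An articulation point is a vertex whose removal disconnects the graph.
Articulation points: [0, 2, 5, 6]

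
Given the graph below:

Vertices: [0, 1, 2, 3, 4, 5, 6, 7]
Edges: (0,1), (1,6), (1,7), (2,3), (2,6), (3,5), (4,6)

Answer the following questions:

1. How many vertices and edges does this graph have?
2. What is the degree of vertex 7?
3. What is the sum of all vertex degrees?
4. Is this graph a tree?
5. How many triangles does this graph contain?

Count: 8 vertices, 7 edges.
Vertex 7 has neighbors [1], degree = 1.
Handshaking lemma: 2 * 7 = 14.
A graph is a tree iff it is connected and has exactly n-1 edges. This graph is connected (all 8 vertices in one component) and has 8-1 = 7 edges. It is a tree.
Number of triangles = 0.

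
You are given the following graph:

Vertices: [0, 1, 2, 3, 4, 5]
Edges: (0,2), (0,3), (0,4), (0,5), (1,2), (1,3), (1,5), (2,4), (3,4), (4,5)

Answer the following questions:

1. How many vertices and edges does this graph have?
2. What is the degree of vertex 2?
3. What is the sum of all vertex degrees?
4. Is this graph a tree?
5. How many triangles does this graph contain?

Count: 6 vertices, 10 edges.
Vertex 2 has neighbors [0, 1, 4], degree = 3.
Handshaking lemma: 2 * 10 = 20.
A tree on 6 vertices has 5 edges. This graph has 10 edges (5 extra). Not a tree.
Number of triangles = 3.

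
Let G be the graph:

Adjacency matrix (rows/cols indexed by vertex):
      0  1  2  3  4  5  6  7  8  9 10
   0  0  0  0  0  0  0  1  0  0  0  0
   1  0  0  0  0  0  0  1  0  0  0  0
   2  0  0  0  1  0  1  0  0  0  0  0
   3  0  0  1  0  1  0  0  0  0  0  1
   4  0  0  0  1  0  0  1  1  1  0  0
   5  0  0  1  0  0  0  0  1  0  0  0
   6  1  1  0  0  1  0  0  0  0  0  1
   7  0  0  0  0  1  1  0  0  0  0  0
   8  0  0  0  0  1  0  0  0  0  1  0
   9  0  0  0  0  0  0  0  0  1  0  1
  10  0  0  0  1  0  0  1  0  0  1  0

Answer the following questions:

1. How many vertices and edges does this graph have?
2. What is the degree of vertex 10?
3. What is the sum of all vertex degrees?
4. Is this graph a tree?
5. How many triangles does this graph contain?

Count: 11 vertices, 13 edges.
Vertex 10 has neighbors [3, 6, 9], degree = 3.
Handshaking lemma: 2 * 13 = 26.
A tree on 11 vertices has 10 edges. This graph has 13 edges (3 extra). Not a tree.
Number of triangles = 0.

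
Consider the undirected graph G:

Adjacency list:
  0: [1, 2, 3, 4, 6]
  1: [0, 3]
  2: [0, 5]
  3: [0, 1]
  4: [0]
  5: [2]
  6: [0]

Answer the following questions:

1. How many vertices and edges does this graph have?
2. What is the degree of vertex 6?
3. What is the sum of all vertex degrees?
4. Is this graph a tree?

Count: 7 vertices, 7 edges.
Vertex 6 has neighbors [0], degree = 1.
Handshaking lemma: 2 * 7 = 14.
A tree on 7 vertices has 6 edges. This graph has 7 edges (1 extra). Not a tree.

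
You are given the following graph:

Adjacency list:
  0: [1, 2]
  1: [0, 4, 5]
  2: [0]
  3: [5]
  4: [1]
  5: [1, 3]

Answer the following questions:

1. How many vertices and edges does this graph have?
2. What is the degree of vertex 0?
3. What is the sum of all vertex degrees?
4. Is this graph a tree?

Count: 6 vertices, 5 edges.
Vertex 0 has neighbors [1, 2], degree = 2.
Handshaking lemma: 2 * 5 = 10.
A graph is a tree iff it is connected and has exactly n-1 edges. This graph is connected (all 6 vertices in one component) and has 6-1 = 5 edges. It is a tree.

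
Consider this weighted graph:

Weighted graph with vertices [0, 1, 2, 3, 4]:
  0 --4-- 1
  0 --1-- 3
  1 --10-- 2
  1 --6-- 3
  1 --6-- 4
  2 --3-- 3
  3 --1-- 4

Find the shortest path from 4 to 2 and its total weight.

Using Dijkstra's algorithm from vertex 4:
Shortest path: 4 -> 3 -> 2
Total weight: 1 + 3 = 4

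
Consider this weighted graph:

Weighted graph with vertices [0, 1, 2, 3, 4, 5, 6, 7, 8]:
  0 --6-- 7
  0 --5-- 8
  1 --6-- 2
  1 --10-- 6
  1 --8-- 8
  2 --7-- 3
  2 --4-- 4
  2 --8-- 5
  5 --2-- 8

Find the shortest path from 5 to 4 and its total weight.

Using Dijkstra's algorithm from vertex 5:
Shortest path: 5 -> 2 -> 4
Total weight: 8 + 4 = 12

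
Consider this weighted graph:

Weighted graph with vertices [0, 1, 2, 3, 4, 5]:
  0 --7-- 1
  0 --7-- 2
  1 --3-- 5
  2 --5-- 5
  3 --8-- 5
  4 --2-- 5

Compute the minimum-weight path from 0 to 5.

Using Dijkstra's algorithm from vertex 0:
Shortest path: 0 -> 1 -> 5
Total weight: 7 + 3 = 10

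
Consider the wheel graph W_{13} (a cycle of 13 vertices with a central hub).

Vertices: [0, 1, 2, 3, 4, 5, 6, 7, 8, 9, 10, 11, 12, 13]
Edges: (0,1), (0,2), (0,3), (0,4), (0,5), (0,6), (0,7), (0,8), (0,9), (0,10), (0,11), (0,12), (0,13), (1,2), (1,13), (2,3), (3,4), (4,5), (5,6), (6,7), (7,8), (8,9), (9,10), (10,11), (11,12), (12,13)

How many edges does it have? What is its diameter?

Wheel graph W_{13}: 13 cycle edges + 13 spoke edges = 26 edges.
The hub is distance 1 from all cycle vertices. Max distance between cycle vertices through hub is 2.
Diameter = 2.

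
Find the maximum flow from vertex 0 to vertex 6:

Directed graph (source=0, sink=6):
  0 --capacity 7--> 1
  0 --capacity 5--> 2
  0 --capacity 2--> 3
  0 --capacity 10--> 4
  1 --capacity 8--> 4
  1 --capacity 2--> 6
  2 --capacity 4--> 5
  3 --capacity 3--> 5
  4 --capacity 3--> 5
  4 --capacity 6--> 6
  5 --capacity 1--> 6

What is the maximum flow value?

Computing max flow:
  Flow on (0->1): 2/7
  Flow on (0->4): 7/10
  Flow on (1->6): 2/2
  Flow on (4->5): 1/3
  Flow on (4->6): 6/6
  Flow on (5->6): 1/1
Maximum flow = 9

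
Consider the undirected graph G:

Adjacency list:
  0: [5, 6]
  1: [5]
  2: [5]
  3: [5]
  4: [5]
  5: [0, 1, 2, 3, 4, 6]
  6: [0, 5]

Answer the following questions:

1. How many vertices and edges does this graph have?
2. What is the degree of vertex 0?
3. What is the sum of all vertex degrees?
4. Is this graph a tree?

Count: 7 vertices, 7 edges.
Vertex 0 has neighbors [5, 6], degree = 2.
Handshaking lemma: 2 * 7 = 14.
A tree on 7 vertices has 6 edges. This graph has 7 edges (1 extra). Not a tree.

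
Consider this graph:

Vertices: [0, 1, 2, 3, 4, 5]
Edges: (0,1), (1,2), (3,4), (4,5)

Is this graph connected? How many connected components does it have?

Checking connectivity: the graph has 2 connected component(s).
Components: [[0, 1, 2], [3, 4, 5]]. The graph is NOT connected.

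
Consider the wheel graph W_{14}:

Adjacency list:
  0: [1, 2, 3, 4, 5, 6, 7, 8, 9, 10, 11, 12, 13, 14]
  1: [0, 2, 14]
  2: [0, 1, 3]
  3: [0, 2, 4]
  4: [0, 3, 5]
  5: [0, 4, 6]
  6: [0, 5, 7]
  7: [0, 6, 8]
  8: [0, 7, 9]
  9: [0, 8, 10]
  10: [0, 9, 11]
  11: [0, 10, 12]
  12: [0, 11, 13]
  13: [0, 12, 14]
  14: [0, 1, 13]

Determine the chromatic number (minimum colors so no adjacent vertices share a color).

W_{14} = C_{14} plus a hub adjacent to every cycle vertex.
The outer cycle needs 2 colors (even cycle); the hub is adjacent to all of them so needs a fresh color.
Chromatic number = 2 + 1 = 3.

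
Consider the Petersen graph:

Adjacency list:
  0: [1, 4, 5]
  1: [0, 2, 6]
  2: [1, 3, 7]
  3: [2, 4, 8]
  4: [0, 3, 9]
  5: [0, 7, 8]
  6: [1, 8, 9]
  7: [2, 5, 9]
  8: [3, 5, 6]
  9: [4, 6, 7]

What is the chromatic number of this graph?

The Petersen graph contains odd cycles (e.g. the outer 5-cycle), so chi >= 3.
A proper 3-coloring exists (it is a well-known 3-chromatic graph).
Chromatic number = 3.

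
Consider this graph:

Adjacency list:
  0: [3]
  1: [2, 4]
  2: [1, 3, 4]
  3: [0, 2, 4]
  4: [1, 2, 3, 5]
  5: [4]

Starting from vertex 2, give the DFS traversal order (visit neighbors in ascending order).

DFS from vertex 2 (neighbors processed in ascending order):
Visit order: 2, 1, 4, 3, 0, 5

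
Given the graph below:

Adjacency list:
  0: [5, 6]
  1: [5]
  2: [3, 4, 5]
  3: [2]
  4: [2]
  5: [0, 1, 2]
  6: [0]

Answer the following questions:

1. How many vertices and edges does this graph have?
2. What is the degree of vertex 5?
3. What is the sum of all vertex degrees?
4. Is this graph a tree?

Count: 7 vertices, 6 edges.
Vertex 5 has neighbors [0, 1, 2], degree = 3.
Handshaking lemma: 2 * 6 = 12.
A graph is a tree iff it is connected and has exactly n-1 edges. This graph is connected (all 7 vertices in one component) and has 7-1 = 6 edges. It is a tree.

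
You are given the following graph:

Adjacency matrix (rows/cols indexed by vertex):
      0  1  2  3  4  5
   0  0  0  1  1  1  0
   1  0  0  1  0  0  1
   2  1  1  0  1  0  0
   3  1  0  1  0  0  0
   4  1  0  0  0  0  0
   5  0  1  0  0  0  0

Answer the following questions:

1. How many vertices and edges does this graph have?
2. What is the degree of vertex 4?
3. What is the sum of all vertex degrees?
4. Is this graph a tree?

Count: 6 vertices, 6 edges.
Vertex 4 has neighbors [0], degree = 1.
Handshaking lemma: 2 * 6 = 12.
A tree on 6 vertices has 5 edges. This graph has 6 edges (1 extra). Not a tree.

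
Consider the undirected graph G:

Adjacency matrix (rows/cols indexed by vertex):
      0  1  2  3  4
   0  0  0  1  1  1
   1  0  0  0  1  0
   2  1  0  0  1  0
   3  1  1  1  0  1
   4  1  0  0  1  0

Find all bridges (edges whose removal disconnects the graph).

A bridge is an edge whose removal increases the number of connected components.
Bridges found: (1,3)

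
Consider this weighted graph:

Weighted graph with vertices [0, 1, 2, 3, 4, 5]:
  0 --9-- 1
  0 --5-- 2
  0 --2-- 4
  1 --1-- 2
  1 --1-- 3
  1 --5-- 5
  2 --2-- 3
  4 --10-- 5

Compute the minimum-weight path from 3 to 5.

Using Dijkstra's algorithm from vertex 3:
Shortest path: 3 -> 1 -> 5
Total weight: 1 + 5 = 6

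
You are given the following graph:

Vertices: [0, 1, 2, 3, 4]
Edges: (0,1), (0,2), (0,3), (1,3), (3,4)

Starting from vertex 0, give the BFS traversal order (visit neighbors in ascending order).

BFS from vertex 0 (neighbors processed in ascending order):
Visit order: 0, 1, 2, 3, 4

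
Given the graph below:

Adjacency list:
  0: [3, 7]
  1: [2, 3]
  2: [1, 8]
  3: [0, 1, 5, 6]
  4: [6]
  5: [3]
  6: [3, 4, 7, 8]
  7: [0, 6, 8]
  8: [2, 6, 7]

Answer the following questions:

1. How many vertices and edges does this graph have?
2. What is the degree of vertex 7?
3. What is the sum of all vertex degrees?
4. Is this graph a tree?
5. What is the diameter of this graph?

Count: 9 vertices, 11 edges.
Vertex 7 has neighbors [0, 6, 8], degree = 3.
Handshaking lemma: 2 * 11 = 22.
A tree on 9 vertices has 8 edges. This graph has 11 edges (3 extra). Not a tree.
Diameter (longest shortest path) = 3.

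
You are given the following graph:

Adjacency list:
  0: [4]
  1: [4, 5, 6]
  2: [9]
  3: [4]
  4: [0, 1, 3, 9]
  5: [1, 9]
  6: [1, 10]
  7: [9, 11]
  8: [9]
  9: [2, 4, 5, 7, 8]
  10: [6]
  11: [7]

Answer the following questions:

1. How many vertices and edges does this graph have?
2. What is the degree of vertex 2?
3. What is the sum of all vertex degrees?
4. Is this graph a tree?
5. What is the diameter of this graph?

Count: 12 vertices, 12 edges.
Vertex 2 has neighbors [9], degree = 1.
Handshaking lemma: 2 * 12 = 24.
A tree on 12 vertices has 11 edges. This graph has 12 edges (1 extra). Not a tree.
Diameter (longest shortest path) = 6.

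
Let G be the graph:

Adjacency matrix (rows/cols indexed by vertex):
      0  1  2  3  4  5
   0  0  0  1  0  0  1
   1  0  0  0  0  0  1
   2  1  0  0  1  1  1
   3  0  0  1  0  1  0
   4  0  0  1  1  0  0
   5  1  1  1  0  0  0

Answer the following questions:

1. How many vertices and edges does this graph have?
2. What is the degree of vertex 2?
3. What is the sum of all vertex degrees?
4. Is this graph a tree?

Count: 6 vertices, 7 edges.
Vertex 2 has neighbors [0, 3, 4, 5], degree = 4.
Handshaking lemma: 2 * 7 = 14.
A tree on 6 vertices has 5 edges. This graph has 7 edges (2 extra). Not a tree.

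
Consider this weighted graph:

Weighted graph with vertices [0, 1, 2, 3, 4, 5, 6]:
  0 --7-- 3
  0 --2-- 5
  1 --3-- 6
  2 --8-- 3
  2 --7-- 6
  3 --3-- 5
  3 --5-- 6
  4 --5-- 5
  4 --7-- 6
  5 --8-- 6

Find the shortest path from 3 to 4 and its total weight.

Using Dijkstra's algorithm from vertex 3:
Shortest path: 3 -> 5 -> 4
Total weight: 3 + 5 = 8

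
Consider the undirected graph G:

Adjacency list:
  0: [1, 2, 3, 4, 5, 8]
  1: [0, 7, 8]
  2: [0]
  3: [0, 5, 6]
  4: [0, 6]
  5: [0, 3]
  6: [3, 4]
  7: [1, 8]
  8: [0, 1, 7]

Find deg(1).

Vertex 1 has neighbors [0, 7, 8], so deg(1) = 3.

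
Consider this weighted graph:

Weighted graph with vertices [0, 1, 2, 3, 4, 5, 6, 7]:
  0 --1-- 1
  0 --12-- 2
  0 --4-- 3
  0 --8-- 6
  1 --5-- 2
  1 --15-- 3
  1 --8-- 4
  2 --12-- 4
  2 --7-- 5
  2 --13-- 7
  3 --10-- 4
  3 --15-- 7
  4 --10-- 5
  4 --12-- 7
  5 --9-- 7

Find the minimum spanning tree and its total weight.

Applying Kruskal's algorithm (sort edges by weight, add if no cycle):
  Add (0,1) w=1
  Add (0,3) w=4
  Add (1,2) w=5
  Add (2,5) w=7
  Add (0,6) w=8
  Add (1,4) w=8
  Add (5,7) w=9
  Skip (3,4) w=10 (creates cycle)
  Skip (4,5) w=10 (creates cycle)
  Skip (0,2) w=12 (creates cycle)
  Skip (2,4) w=12 (creates cycle)
  Skip (4,7) w=12 (creates cycle)
  Skip (2,7) w=13 (creates cycle)
  Skip (1,3) w=15 (creates cycle)
  Skip (3,7) w=15 (creates cycle)
MST weight = 42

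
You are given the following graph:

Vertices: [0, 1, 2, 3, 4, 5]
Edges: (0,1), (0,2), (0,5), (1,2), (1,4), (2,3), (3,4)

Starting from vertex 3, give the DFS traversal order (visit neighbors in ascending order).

DFS from vertex 3 (neighbors processed in ascending order):
Visit order: 3, 2, 0, 1, 4, 5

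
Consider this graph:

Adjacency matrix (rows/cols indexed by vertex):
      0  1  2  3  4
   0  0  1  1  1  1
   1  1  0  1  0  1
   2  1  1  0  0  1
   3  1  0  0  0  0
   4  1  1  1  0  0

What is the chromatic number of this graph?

The graph has a maximum clique of size 4 (lower bound on chromatic number).
A valid 4-coloring: {0: 0, 1: 1, 2: 2, 3: 1, 4: 3}.
Chromatic number = 4.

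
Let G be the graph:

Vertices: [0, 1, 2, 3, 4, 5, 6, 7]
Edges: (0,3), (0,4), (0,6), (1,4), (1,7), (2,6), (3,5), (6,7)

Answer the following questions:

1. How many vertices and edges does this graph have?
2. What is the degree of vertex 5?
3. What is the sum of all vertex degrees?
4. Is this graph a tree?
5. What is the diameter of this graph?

Count: 8 vertices, 8 edges.
Vertex 5 has neighbors [3], degree = 1.
Handshaking lemma: 2 * 8 = 16.
A tree on 8 vertices has 7 edges. This graph has 8 edges (1 extra). Not a tree.
Diameter (longest shortest path) = 4.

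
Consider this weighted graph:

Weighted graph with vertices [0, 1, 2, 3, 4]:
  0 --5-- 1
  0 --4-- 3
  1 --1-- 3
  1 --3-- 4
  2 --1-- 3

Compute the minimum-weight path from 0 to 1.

Using Dijkstra's algorithm from vertex 0:
Shortest path: 0 -> 1
Total weight: 5 = 5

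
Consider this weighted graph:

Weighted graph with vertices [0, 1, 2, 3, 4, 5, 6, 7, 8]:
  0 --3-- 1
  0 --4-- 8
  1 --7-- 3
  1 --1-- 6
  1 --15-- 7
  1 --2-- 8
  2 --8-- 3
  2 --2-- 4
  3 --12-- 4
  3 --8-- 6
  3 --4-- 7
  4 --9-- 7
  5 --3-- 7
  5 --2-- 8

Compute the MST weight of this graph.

Applying Kruskal's algorithm (sort edges by weight, add if no cycle):
  Add (1,6) w=1
  Add (1,8) w=2
  Add (2,4) w=2
  Add (5,8) w=2
  Add (0,1) w=3
  Add (5,7) w=3
  Skip (0,8) w=4 (creates cycle)
  Add (3,7) w=4
  Skip (1,3) w=7 (creates cycle)
  Add (2,3) w=8
  Skip (3,6) w=8 (creates cycle)
  Skip (4,7) w=9 (creates cycle)
  Skip (3,4) w=12 (creates cycle)
  Skip (1,7) w=15 (creates cycle)
MST weight = 25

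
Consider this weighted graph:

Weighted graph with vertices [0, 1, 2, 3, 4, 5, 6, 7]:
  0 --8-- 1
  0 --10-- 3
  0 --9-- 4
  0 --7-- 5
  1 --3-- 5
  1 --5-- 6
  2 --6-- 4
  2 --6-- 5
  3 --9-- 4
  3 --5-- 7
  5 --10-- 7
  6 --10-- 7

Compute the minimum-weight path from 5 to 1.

Using Dijkstra's algorithm from vertex 5:
Shortest path: 5 -> 1
Total weight: 3 = 3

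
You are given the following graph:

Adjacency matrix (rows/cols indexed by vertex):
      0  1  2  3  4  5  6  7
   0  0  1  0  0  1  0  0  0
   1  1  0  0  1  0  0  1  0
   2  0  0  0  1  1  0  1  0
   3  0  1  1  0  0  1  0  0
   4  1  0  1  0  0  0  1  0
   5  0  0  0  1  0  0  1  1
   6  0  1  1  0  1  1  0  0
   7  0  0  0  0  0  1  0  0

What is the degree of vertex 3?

Vertex 3 has neighbors [1, 2, 5], so deg(3) = 3.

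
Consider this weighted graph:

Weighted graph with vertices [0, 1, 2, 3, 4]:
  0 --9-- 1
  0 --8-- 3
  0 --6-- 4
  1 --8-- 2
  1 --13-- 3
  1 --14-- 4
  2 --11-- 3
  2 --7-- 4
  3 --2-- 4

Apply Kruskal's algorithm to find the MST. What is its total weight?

Applying Kruskal's algorithm (sort edges by weight, add if no cycle):
  Add (3,4) w=2
  Add (0,4) w=6
  Add (2,4) w=7
  Skip (0,3) w=8 (creates cycle)
  Add (1,2) w=8
  Skip (0,1) w=9 (creates cycle)
  Skip (2,3) w=11 (creates cycle)
  Skip (1,3) w=13 (creates cycle)
  Skip (1,4) w=14 (creates cycle)
MST weight = 23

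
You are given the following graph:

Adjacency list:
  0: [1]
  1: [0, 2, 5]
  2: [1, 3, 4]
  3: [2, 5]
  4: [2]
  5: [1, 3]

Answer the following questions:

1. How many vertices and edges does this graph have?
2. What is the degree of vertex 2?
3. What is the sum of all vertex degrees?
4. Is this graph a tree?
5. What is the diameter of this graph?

Count: 6 vertices, 6 edges.
Vertex 2 has neighbors [1, 3, 4], degree = 3.
Handshaking lemma: 2 * 6 = 12.
A tree on 6 vertices has 5 edges. This graph has 6 edges (1 extra). Not a tree.
Diameter (longest shortest path) = 3.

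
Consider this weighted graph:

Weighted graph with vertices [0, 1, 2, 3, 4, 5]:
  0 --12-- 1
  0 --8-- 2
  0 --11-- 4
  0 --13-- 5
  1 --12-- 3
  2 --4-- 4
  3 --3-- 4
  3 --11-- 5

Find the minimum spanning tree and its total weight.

Applying Kruskal's algorithm (sort edges by weight, add if no cycle):
  Add (3,4) w=3
  Add (2,4) w=4
  Add (0,2) w=8
  Skip (0,4) w=11 (creates cycle)
  Add (3,5) w=11
  Add (0,1) w=12
  Skip (1,3) w=12 (creates cycle)
  Skip (0,5) w=13 (creates cycle)
MST weight = 38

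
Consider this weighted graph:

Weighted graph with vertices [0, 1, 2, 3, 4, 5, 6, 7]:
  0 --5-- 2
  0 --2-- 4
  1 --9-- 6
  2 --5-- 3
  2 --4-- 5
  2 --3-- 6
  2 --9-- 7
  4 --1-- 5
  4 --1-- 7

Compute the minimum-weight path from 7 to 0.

Using Dijkstra's algorithm from vertex 7:
Shortest path: 7 -> 4 -> 0
Total weight: 1 + 2 = 3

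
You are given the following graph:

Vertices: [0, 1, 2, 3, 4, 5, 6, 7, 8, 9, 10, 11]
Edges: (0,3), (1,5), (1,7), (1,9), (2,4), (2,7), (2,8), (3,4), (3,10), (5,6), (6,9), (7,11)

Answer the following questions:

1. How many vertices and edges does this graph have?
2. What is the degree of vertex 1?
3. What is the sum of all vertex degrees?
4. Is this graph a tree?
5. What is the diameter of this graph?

Count: 12 vertices, 12 edges.
Vertex 1 has neighbors [5, 7, 9], degree = 3.
Handshaking lemma: 2 * 12 = 24.
A tree on 12 vertices has 11 edges. This graph has 12 edges (1 extra). Not a tree.
Diameter (longest shortest path) = 7.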